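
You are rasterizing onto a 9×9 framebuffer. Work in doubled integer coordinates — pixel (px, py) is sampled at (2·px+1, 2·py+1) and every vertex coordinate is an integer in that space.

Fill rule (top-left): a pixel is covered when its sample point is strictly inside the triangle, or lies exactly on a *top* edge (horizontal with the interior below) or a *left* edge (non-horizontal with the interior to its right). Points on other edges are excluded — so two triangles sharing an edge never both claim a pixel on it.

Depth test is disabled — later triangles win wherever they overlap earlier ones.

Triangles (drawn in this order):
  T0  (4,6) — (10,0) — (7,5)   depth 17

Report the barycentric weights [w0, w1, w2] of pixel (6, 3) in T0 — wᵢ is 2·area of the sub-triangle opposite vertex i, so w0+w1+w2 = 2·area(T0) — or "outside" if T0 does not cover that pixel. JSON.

T0:
  2·area = 12
  edge (4, 6)→(10, 0): d=(6,-6) top-left  bias=+0
  edge (10, 0)→(7, 5): d=(-3,5) right/bottom  bias=-1
  edge (7, 5)→(4, 6): d=(-3,1) right/bottom  bias=-1
    (4,0)@(9, 1): e=[0,2,10] → X  [on edge]
    (5,0)@(11, 1): e=[12,-8,8] → .
    (3,1)@(7, 3): e=[0,6,6] → X  [on edge]
    (4,1)@(9, 3): e=[12,-4,4] → .
    (6,1)@(13, 3): e=[36,-24,0] → .  [on edge]
    (2,2)@(5, 5): e=[0,10,2] → X  [on edge]
    (3,2)@(7, 5): e=[12,0,0] → .  [on edge]
    (0,3)@(1, 7): e=[-12,24,0] → .  [on edge]
    (1,3)@(3, 7): e=[0,14,-2] → .  [on edge]
    (2,3)@(5, 7): e=[12,4,-4] → .
    (0,4)@(1, 9): e=[0,18,-6] → .  [on edge]
    (0,7)@(1, 15): e=[36,0,-24] → .  [on edge]
  covered (3 px):
    . . . . X . . . .
    . . . X . . . . .
    . . X . . . . . .
    . . . . . . . . .
    . . . . . . . . .
    . . . . . . . . .
    . . . . . . . . .
    . . . . . . . . .
    . . . . . . . . .

Result: "outside"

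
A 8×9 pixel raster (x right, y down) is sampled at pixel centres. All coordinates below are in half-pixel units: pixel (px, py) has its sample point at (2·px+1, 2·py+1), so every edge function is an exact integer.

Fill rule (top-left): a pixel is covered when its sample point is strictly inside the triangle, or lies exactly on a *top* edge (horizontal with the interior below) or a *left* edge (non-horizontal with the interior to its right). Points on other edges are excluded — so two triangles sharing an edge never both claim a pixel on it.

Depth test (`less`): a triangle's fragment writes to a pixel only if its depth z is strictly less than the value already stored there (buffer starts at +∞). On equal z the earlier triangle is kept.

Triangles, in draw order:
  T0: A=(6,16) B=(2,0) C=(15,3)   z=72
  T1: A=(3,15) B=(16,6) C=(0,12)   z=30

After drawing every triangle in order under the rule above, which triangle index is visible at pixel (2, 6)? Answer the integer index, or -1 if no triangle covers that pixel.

T0:
  2·area = 196
  edge (6, 16)→(2, 0): d=(-4,-16) top-left  bias=+0
  edge (2, 0)→(15, 3): d=(13,3) right/bottom  bias=-1
  edge (15, 3)→(6, 16): d=(-9,13) right/bottom  bias=-1
    (1,0)@(3, 1): e=[12,10,174] → #
    (2,0)@(5, 1): e=[44,4,148] → #
    (3,0)@(7, 1): e=[76,-2,122] → ·
    (1,1)@(3, 3): e=[4,36,156] → #
    (3,1)@(7, 3): e=[68,24,104] → #
    (4,1)@(9, 3): e=[100,18,78] → #
    (5,1)@(11, 3): e=[132,12,52] → #
    (6,1)@(13, 3): e=[164,6,26] → #
    (7,1)@(15, 3): e=[196,0,0] → ·  [on edge]
    (1,2)@(3, 5): e=[-4,62,138] → ·
    (2,2)@(5, 5): e=[28,56,112] → #
    (7,2)@(15, 5): e=[188,26,-18] → ·
  covered (24 px):
    · # # · · · · ·
    · # # # # # # ·
    · · # # # # # ·
    · · # # # # · ·
    · · # # # · · ·
    · · # # # · · ·
    · · · # · · · ·
    · · · · · · · ·
    · · · · · · · ·
T1:
  2·area = 66  (B↔C swapped to make it positive)
  edge (3, 15)→(0, 12): d=(-3,-3) top-left  bias=+0
  edge (0, 12)→(16, 6): d=(16,-6) top-left  bias=+0
  edge (16, 6)→(3, 15): d=(-13,9) right/bottom  bias=-1
    (4,4)@(9, 9): e=[36,6,24] → #
    (5,4)@(11, 9): e=[42,18,6] → #
    (6,4)@(13, 9): e=[48,30,-12] → ·
    (1,5)@(3, 11): e=[12,2,52] → #
    (2,5)@(5, 11): e=[18,14,34] → #
    (3,5)@(7, 11): e=[24,26,16] → #
    (4,5)@(9, 11): e=[30,38,-2] → ·
    (5,5)@(11, 11): e=[36,50,-20] → ·
    (0,6)@(1, 13): e=[0,22,44] → #  [on edge]
    (3,6)@(7, 13): e=[18,58,-10] → ·
    (0,7)@(1, 15): e=[-6,54,18] → ·
    (1,7)@(3, 15): e=[0,66,0] → ·  [on edge]
    (2,8)@(5, 17): e=[0,110,-44] → ·  [on edge]
  covered (8 px):
    · · · · · · · ·
    · · · · · · · ·
    · · · · · · · ·
    · · · · · · · ·
    · · · · # # · ·
    · # # # · · · ·
    # # # · · · · ·
    · · · · · · · ·
    · · · · · · · ·

Z-buffer (winner per pixel, '.' = empty):
  . 0 0 . . . . .
  . 0 0 0 0 0 0 .
  . . 0 0 0 0 0 .
  . . 0 0 0 0 . .
  . . 0 0 1 1 . .
  . 1 1 1 0 . . .
  1 1 1 0 . . . .
  . . . . . . . .
  . . . . . . . .

Result: 1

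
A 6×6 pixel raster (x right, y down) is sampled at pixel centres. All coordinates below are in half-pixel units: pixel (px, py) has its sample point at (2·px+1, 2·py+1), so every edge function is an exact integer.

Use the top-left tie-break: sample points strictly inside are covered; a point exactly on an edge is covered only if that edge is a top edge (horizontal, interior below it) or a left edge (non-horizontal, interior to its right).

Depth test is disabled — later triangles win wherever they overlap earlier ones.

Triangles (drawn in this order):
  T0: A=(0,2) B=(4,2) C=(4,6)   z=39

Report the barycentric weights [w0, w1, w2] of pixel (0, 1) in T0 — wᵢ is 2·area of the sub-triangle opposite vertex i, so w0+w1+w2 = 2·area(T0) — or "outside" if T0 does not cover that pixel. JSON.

T0:
  2·area = 16
  edge (0, 2)→(4, 2): d=(4,0) top-left  bias=+0
  edge (4, 2)→(4, 6): d=(0,4) right/bottom  bias=-1
  edge (4, 6)→(0, 2): d=(-4,-4) top-left  bias=+0
    (0,1)@(1, 3): e=[4,12,0] → X  [on edge]
    (1,1)@(3, 3): e=[4,4,8] → X
    (2,1)@(5, 3): e=[4,-4,16] → .
    (0,2)@(1, 5): e=[12,12,-8] → .
    (1,2)@(3, 5): e=[12,4,0] → X  [on edge]
    (2,2)@(5, 5): e=[12,-4,8] → .
    (1,3)@(3, 7): e=[20,4,-8] → .
    (2,3)@(5, 7): e=[20,-4,0] → .  [on edge]
    (3,4)@(7, 9): e=[28,-12,0] → .  [on edge]
    (4,5)@(9, 11): e=[36,-20,0] → .  [on edge]
  covered (3 px):
    . . . . . .
    X X . . . .
    . X . . . .
    . . . . . .
    . . . . . .
    . . . . . .

Final: [12,0,4]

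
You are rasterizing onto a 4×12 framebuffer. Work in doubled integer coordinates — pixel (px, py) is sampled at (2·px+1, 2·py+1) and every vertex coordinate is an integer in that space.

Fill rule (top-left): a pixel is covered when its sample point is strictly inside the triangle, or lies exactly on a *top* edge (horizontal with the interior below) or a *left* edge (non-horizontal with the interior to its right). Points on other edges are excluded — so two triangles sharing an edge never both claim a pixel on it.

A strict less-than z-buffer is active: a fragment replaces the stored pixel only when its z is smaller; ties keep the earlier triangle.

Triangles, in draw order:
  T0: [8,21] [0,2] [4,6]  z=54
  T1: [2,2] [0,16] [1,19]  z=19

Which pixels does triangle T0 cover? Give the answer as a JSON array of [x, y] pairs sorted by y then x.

T0:
  2·area = 44
  edge (8, 21)→(0, 2): d=(-8,-19) top-left  bias=+0
  edge (0, 2)→(4, 6): d=(4,4) right/bottom  bias=-1
  edge (4, 6)→(8, 21): d=(4,15) right/bottom  bias=-1
    (0,1)@(1, 3): e=[11,0,33] → ·  [on edge]
    (1,2)@(3, 5): e=[33,0,11] → ·  [on edge]
    (1,3)@(3, 7): e=[17,8,19] → █
    (2,3)@(5, 7): e=[55,0,-11] → ·  [on edge]
    (1,4)@(3, 9): e=[1,16,27] → █
    (2,4)@(5, 9): e=[39,8,-3] → ·
    (3,4)@(7, 9): e=[77,0,-33] → ·  [on edge]
    (1,5)@(3, 11): e=[-15,24,35] → ·
    (2,5)@(5, 11): e=[23,16,5] → █
    (3,5)@(7, 11): e=[61,8,-25] → ·
    (2,6)@(5, 13): e=[7,24,13] → █
    (3,6)@(7, 13): e=[45,16,-17] → ·
  covered (4 px):
    · · · ·
    · · · ·
    · · · ·
    · █ · ·
    · █ · ·
    · · █ ·
    · · █ ·
    · · · ·
    · · · ·
    · · · ·
    · · · ·
    · · · ·
T1:
  2·area = 20  (B↔C swapped to make it positive)
  edge (2, 2)→(1, 19): d=(-1,17) right/bottom  bias=-1
  edge (1, 19)→(0, 16): d=(-1,-3) top-left  bias=+0
  edge (0, 16)→(2, 2): d=(2,-14) top-left  bias=+0
    (0,4)@(1, 9): e=[10,10,0] → █  [on edge]
    (1,4)@(3, 9): e=[-24,16,28] → ·
    (0,5)@(1, 11): e=[8,8,4] → █
    (1,5)@(3, 11): e=[-26,14,32] → ·
    (0,6)@(1, 13): e=[6,6,8] → █
    (1,6)@(3, 13): e=[-28,12,36] → ·
    (0,7)@(1, 15): e=[4,4,12] → █
    (1,7)@(3, 15): e=[-30,10,40] → ·
    (0,8)@(1, 17): e=[2,2,16] → █
    (1,8)@(3, 17): e=[-32,8,44] → ·
    (0,9)@(1, 19): e=[0,0,20] → ·  [on edge]
  covered (5 px):
    · · · ·
    · · · ·
    · · · ·
    · · · ·
    █ · · ·
    █ · · ·
    █ · · ·
    █ · · ·
    █ · · ·
    · · · ·
    · · · ·
    · · · ·

Answer: [[1,3],[1,4],[2,5],[2,6]]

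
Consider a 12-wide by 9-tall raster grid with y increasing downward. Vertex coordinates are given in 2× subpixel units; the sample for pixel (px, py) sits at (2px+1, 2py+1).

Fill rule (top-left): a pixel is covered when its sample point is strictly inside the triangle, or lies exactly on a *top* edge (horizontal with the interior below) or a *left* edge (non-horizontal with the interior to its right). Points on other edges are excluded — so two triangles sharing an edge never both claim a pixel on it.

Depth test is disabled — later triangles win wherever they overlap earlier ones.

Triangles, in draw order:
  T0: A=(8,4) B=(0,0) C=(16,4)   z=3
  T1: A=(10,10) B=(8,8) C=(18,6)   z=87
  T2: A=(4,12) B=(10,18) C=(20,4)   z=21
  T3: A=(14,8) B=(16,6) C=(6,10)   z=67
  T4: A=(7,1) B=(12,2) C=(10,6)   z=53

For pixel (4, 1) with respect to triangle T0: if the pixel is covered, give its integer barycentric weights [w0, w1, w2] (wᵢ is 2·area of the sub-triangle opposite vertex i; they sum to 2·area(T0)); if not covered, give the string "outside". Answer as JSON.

T0:
  2·area = 32
  edge (8, 4)→(0, 0): d=(-8,-4) top-left  bias=+0
  edge (0, 0)→(16, 4): d=(16,4) right/bottom  bias=-1
  edge (16, 4)→(8, 4): d=(-8,0) right/bottom  bias=-1
    (1,0)@(3, 1): e=[4,4,24] → X
    (2,0)@(5, 1): e=[12,-4,24] → .
    (1,1)@(3, 3): e=[-12,36,8] → .
    (3,1)@(7, 3): e=[4,20,8] → X
    (4,1)@(9, 3): e=[12,12,8] → X
    (5,1)@(11, 3): e=[20,4,8] → X
    (6,1)@(13, 3): e=[28,-4,8] → .
    (3,2)@(7, 5): e=[-12,52,-8] → .
    (4,2)@(9, 5): e=[-4,44,-8] → .
    (5,2)@(11, 5): e=[4,36,-8] → .
  covered (4 px):
    . X . . . . . . . . . .
    . . . X X X . . . . . .
    . . . . . . . . . . . .
    . . . . . . . . . . . .
    . . . . . . . . . . . .
    . . . . . . . . . . . .
    . . . . . . . . . . . .
    . . . . . . . . . . . .
    . . . . . . . . . . . .
T1:
  2·area = 24
  edge (10, 10)→(8, 8): d=(-2,-2) top-left  bias=+0
  edge (8, 8)→(18, 6): d=(10,-2) top-left  bias=+0
  edge (18, 6)→(10, 10): d=(-8,4) right/bottom  bias=-1
    (0,0)@(1, 1): e=[0,-84,108] → .  [on edge]
    (1,1)@(3, 3): e=[0,-60,84] → .  [on edge]
    (2,2)@(5, 5): e=[0,-36,60] → .  [on edge]
    (11,2)@(23, 5): e=[36,0,-12] → .  [on edge]
    (3,3)@(7, 7): e=[0,-12,36] → .  [on edge]
    (6,3)@(13, 7): e=[12,0,12] → X  [on edge]
    (7,3)@(15, 7): e=[16,4,4] → X
    (8,3)@(17, 7): e=[20,8,-4] → .
    (1,4)@(3, 9): e=[-12,0,36] → .  [on edge]
    (4,4)@(9, 9): e=[0,12,12] → X  [on edge]
    (5,4)@(11, 9): e=[4,16,4] → X
    (6,4)@(13, 9): e=[8,20,-4] → .
    (5,5)@(11, 11): e=[0,36,-12] → .  [on edge]
    (6,6)@(13, 13): e=[0,60,-36] → .  [on edge]
    (7,7)@(15, 15): e=[0,84,-60] → .  [on edge]
    (8,8)@(17, 17): e=[0,108,-84] → .  [on edge]
  covered (4 px):
    . . . . . . . . . . . .
    . . . . . . . . . . . .
    . . . . . . . . . . . .
    . . . . . . X X . . . .
    . . . . X X . . . . . .
    . . . . . . . . . . . .
    . . . . . . . . . . . .
    . . . . . . . . . . . .
    . . . . . . . . . . . .
T2:
  2·area = 144  (B↔C swapped to make it positive)
  edge (4, 12)→(20, 4): d=(16,-8) top-left  bias=+0
  edge (20, 4)→(10, 18): d=(-10,14) right/bottom  bias=-1
  edge (10, 18)→(4, 12): d=(-6,-6) top-left  bias=+0
    (9,2)@(19, 5): e=[8,4,132] → X
    (10,2)@(21, 5): e=[24,-24,144] → .
    (7,3)@(15, 7): e=[8,40,96] → X
    (8,3)@(17, 7): e=[24,12,108] → X
    (9,3)@(19, 7): e=[40,-16,120] → .
    (0,4)@(1, 9): e=[-72,216,0] → .  [on edge]
    (5,4)@(11, 9): e=[8,76,60] → X
    (6,4)@(13, 9): e=[24,48,72] → X
    (8,4)@(17, 9): e=[56,-8,96] → .
    (1,5)@(3, 11): e=[-24,168,0] → .  [on edge]
    (3,5)@(7, 11): e=[8,112,24] → X
    (4,5)@(9, 11): e=[24,84,36] → X
    (7,5)@(15, 11): e=[72,0,72] → .  [on edge]
    (2,6)@(5, 13): e=[24,120,0] → X  [on edge]
    (3,7)@(7, 15): e=[72,72,0] → X  [on edge]
    (4,8)@(9, 17): e=[120,24,0] → X  [on edge]
  covered (19 px):
    . . . . . . . . . . . .
    . . . . . . . . . . . .
    . . . . . . . . . X . .
    . . . . . . . X X . . .
    . . . . . X X X . . . .
    . . . X X X X . . . . .
    . . X X X X X . . . . .
    . . . X X X . . . . . .
    . . . . X . . . . . . .
T3:
  2·area = 12  (B↔C swapped to make it positive)
  edge (14, 8)→(6, 10): d=(-8,2) right/bottom  bias=-1
  edge (6, 10)→(16, 6): d=(10,-4) top-left  bias=+0
  edge (16, 6)→(14, 8): d=(-2,2) right/bottom  bias=-1
    (10,0)@(21, 1): e=[42,-30,0] → .  [on edge]
    (9,1)@(19, 3): e=[30,-18,0] → .  [on edge]
    (8,2)@(17, 5): e=[18,-6,0] → .  [on edge]
    (7,3)@(15, 7): e=[6,6,0] → .  [on edge]
    (4,4)@(9, 9): e=[2,2,8] → X
    (5,4)@(11, 9): e=[-2,10,4] → .
    (6,4)@(13, 9): e=[-6,18,0] → .  [on edge]
    (4,5)@(9, 11): e=[-14,22,4] → .
    (5,5)@(11, 11): e=[-18,30,0] → .  [on edge]
    (4,6)@(9, 13): e=[-30,42,0] → .  [on edge]
    (3,7)@(7, 15): e=[-42,54,0] → .  [on edge]
    (2,8)@(5, 17): e=[-54,66,0] → .  [on edge]
  covered (1 px):
    . . . . . . . . . . . .
    . . . . . . . . . . . .
    . . . . . . . . . . . .
    . . . . . . . . . . . .
    . . . . X . . . . . . .
    . . . . . . . . . . . .
    . . . . . . . . . . . .
    . . . . . . . . . . . .
    . . . . . . . . . . . .
T4:
  2·area = 22
  edge (7, 1)→(12, 2): d=(5,1) right/bottom  bias=-1
  edge (12, 2)→(10, 6): d=(-2,4) right/bottom  bias=-1
  edge (10, 6)→(7, 1): d=(-3,-5) top-left  bias=+0
    (3,0)@(7, 1): e=[0,22,0] → .  [on edge]
    (4,1)@(9, 3): e=[8,10,4] → X
    (5,1)@(11, 3): e=[6,2,14] → X
    (6,1)@(13, 3): e=[4,-6,24] → .
    (8,1)@(17, 3): e=[0,-22,44] → .  [on edge]
    (4,2)@(9, 5): e=[18,6,-2] → .
    (5,2)@(11, 5): e=[16,-2,8] → .
    (6,5)@(13, 11): e=[44,-22,0] → .  [on edge]
  covered (2 px):
    . . . . . . . . . . . .
    . . . . X X . . . . . .
    . . . . . . . . . . . .
    . . . . . . . . . . . .
    . . . . . . . . . . . .
    . . . . . . . . . . . .
    . . . . . . . . . . . .
    . . . . . . . . . . . .
    . . . . . . . . . . . .

Result: [12,8,12]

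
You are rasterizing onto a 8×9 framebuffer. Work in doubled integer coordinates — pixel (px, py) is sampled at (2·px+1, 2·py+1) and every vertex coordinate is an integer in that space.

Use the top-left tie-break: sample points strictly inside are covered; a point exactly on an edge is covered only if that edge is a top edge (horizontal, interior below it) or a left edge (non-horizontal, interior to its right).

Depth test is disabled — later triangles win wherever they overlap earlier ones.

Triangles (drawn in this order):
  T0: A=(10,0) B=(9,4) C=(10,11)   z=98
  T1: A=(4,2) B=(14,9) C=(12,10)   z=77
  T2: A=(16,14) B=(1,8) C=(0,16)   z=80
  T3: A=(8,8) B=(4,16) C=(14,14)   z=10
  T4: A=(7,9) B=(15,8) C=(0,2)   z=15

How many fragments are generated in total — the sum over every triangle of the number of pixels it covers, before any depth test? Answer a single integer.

T0:
  2·area = 11  (B↔C swapped to make it positive)
  edge (10, 0)→(10, 11): d=(0,11) right/bottom  bias=-1
  edge (10, 11)→(9, 4): d=(-1,-7) top-left  bias=+0
  edge (9, 4)→(10, 0): d=(1,-4) top-left  bias=+0
  covered (0 px):
    · · · · · · · ·
    · · · · · · · ·
    · · · · · · · ·
    · · · · · · · ·
    · · · · · · · ·
    · · · · · · · ·
    · · · · · · · ·
    · · · · · · · ·
    · · · · · · · ·
T1:
  2·area = 24
  edge (4, 2)→(14, 9): d=(10,7) right/bottom  bias=-1
  edge (14, 9)→(12, 10): d=(-2,1) right/bottom  bias=-1
  edge (12, 10)→(4, 2): d=(-8,-8) top-left  bias=+0
    (1,0)@(3, 1): e=[-3,27,0] → ·  [on edge]
    (2,1)@(5, 3): e=[3,21,0] → #  [on edge]
    (3,1)@(7, 3): e=[-11,19,16] → ·
    (2,2)@(5, 5): e=[23,17,-16] → ·
    (3,2)@(7, 5): e=[9,15,0] → #  [on edge]
    (4,2)@(9, 5): e=[-5,13,16] → ·
    (3,3)@(7, 7): e=[29,11,-16] → ·
    (4,3)@(9, 7): e=[15,9,0] → #  [on edge]
    (5,3)@(11, 7): e=[1,7,16] → #
    (6,3)@(13, 7): e=[-13,5,32] → ·
    (4,4)@(9, 9): e=[35,5,-16] → ·
    (5,4)@(11, 9): e=[21,3,0] → #  [on edge]
    (6,5)@(13, 11): e=[27,-3,0] → ·  [on edge]
    (7,6)@(15, 13): e=[33,-9,0] → ·  [on edge]
  covered (6 px):
    · · · · · · · ·
    · · # · · · · ·
    · · · # · · · ·
    · · · · # # · ·
    · · · · · # # ·
    · · · · · · · ·
    · · · · · · · ·
    · · · · · · · ·
    · · · · · · · ·
T2:
  2·area = 126  (B↔C swapped to make it positive)
  edge (16, 14)→(0, 16): d=(-16,2) right/bottom  bias=-1
  edge (0, 16)→(1, 8): d=(1,-8) top-left  bias=+0
  edge (1, 8)→(16, 14): d=(15,6) right/bottom  bias=-1
    (0,4)@(1, 9): e=[110,1,15] → #
    (1,4)@(3, 9): e=[106,17,3] → #
    (2,4)@(5, 9): e=[102,33,-9] → ·
    (0,5)@(1, 11): e=[78,3,45] → #
    (2,5)@(5, 11): e=[70,35,21] → #
    (3,5)@(7, 11): e=[66,51,9] → #
    (4,5)@(9, 11): e=[62,67,-3] → ·
    (0,6)@(1, 13): e=[46,5,75] → #
    (4,6)@(9, 13): e=[30,69,27] → #
    (5,6)@(11, 13): e=[26,85,15] → #
    (6,6)@(13, 13): e=[22,101,3] → #
    (7,6)@(15, 13): e=[18,117,-9] → ·
  covered (17 px):
    · · · · · · · ·
    · · · · · · · ·
    · · · · · · · ·
    · · · · · · · ·
    # # · · · · · ·
    # # # # · · · ·
    # # # # # # # ·
    # # # # · · · ·
    · · · · · · · ·
T3:
  2·area = 72  (B↔C swapped to make it positive)
  edge (8, 8)→(14, 14): d=(6,6) right/bottom  bias=-1
  edge (14, 14)→(4, 16): d=(-10,2) right/bottom  bias=-1
  edge (4, 16)→(8, 8): d=(4,-8) top-left  bias=+0
    (0,0)@(1, 1): e=[0,156,-84] → ·  [on edge]
    (1,1)@(3, 3): e=[0,132,-60] → ·  [on edge]
    (2,2)@(5, 5): e=[0,108,-36] → ·  [on edge]
    (3,3)@(7, 7): e=[0,84,-12] → ·  [on edge]
    (4,4)@(9, 9): e=[0,60,12] → ·  [on edge]
    (3,5)@(7, 11): e=[24,44,4] → #
    (4,5)@(9, 11): e=[12,40,20] → #
    (5,5)@(11, 11): e=[0,36,36] → ·  [on edge]
    (3,6)@(7, 13): e=[36,24,12] → #
    (5,6)@(11, 13): e=[12,16,44] → #
    (6,6)@(13, 13): e=[0,12,60] → ·  [on edge]
    (2,7)@(5, 15): e=[60,8,4] → #
    (4,7)@(9, 15): e=[36,0,36] → ·  [on edge]
    (7,7)@(15, 15): e=[0,-12,84] → ·  [on edge]
  covered (7 px):
    · · · · · · · ·
    · · · · · · · ·
    · · · · · · · ·
    · · · · · · · ·
    · · · · · · · ·
    · · · # # · · ·
    · · · # # # · ·
    · · # # · · · ·
    · · · · · · · ·
T4:
  2·area = 63  (B↔C swapped to make it positive)
  edge (7, 9)→(0, 2): d=(-7,-7) top-left  bias=+0
  edge (0, 2)→(15, 8): d=(15,6) right/bottom  bias=-1
  edge (15, 8)→(7, 9): d=(-8,1) right/bottom  bias=-1
    (0,1)@(1, 3): e=[0,9,54] → #  [on edge]
    (1,1)@(3, 3): e=[14,-3,52] → ·
    (0,2)@(1, 5): e=[-14,39,38] → ·
    (1,2)@(3, 5): e=[0,27,36] → #  [on edge]
    (2,2)@(5, 5): e=[14,15,34] → #
    (3,2)@(7, 5): e=[28,3,32] → #
    (4,2)@(9, 5): e=[42,-9,30] → ·
    (1,3)@(3, 7): e=[-14,57,20] → ·
    (2,3)@(5, 7): e=[0,45,18] → #  [on edge]
    (4,3)@(9, 7): e=[28,21,14] → #
    (5,3)@(11, 7): e=[42,9,12] → #
    (6,3)@(13, 7): e=[56,-3,10] → ·
    (3,4)@(7, 9): e=[0,63,0] → ·  [on edge]
    (4,5)@(9, 11): e=[0,81,-18] → ·  [on edge]
    (5,6)@(11, 13): e=[0,99,-36] → ·  [on edge]
    (6,7)@(13, 15): e=[0,117,-54] → ·  [on edge]
    (7,8)@(15, 17): e=[0,135,-72] → ·  [on edge]
  covered (8 px):
    · · · · · · · ·
    # · · · · · · ·
    · # # # · · · ·
    · · # # # # · ·
    · · · · · · · ·
    · · · · · · · ·
    · · · · · · · ·
    · · · · · · · ·
    · · · · · · · ·

Final: 38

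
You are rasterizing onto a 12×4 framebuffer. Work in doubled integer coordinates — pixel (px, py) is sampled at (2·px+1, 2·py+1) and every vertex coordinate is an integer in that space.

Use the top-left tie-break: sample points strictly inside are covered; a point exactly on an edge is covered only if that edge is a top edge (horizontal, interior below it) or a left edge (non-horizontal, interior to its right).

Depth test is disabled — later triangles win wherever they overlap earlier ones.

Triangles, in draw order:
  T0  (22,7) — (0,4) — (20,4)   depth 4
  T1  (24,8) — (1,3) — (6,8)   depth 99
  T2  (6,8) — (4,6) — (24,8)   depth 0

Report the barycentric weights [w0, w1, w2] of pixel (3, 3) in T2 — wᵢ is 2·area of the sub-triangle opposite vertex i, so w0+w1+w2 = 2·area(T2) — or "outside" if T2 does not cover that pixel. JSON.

T0:
  2·area = 60
  edge (22, 7)→(0, 4): d=(-22,-3) top-left  bias=+0
  edge (0, 4)→(20, 4): d=(20,0) top-left  bias=+0
  edge (20, 4)→(22, 7): d=(2,3) right/bottom  bias=-1
    (4,2)@(9, 5): e=[5,20,35] → #
    (5,2)@(11, 5): e=[11,20,29] → #
    (6,2)@(13, 5): e=[17,20,23] → #
    (7,2)@(15, 5): e=[23,20,17] → #
    (8,2)@(17, 5): e=[29,20,11] → #
    (9,2)@(19, 5): e=[35,20,5] → #
    (10,2)@(21, 5): e=[41,20,-1] → ·
    (4,3)@(9, 7): e=[-39,60,39] → ·
    (5,3)@(11, 7): e=[-33,60,33] → ·
    (6,3)@(13, 7): e=[-27,60,27] → ·
    (7,3)@(15, 7): e=[-21,60,21] → ·
    (8,3)@(17, 7): e=[-15,60,15] → ·
  covered (6 px):
    · · · · · · · · · · · ·
    · · · · · · · · · · · ·
    · · · · # # # # # # · ·
    · · · · · · · · · · · ·
T1:
  2·area = 90  (B↔C swapped to make it positive)
  edge (24, 8)→(6, 8): d=(-18,0) right/bottom  bias=-1
  edge (6, 8)→(1, 3): d=(-5,-5) top-left  bias=+0
  edge (1, 3)→(24, 8): d=(23,5) right/bottom  bias=-1
    (0,1)@(1, 3): e=[90,0,0] → ·  [on edge]
    (1,2)@(3, 5): e=[54,0,36] → #  [on edge]
    (2,2)@(5, 5): e=[54,10,26] → #
    (3,2)@(7, 5): e=[54,20,16] → #
    (4,2)@(9, 5): e=[54,30,6] → #
    (5,2)@(11, 5): e=[54,40,-4] → ·
    (1,3)@(3, 7): e=[18,-10,82] → ·
    (2,3)@(5, 7): e=[18,0,72] → #  [on edge]
    (5,3)@(11, 7): e=[18,30,42] → #
    (6,3)@(13, 7): e=[18,40,32] → #
    (7,3)@(15, 7): e=[18,50,22] → #
    (8,3)@(17, 7): e=[18,60,12] → #
  covered (12 px):
    · · · · · · · · · · · ·
    · · · · · · · · · · · ·
    · # # # # · · · · · · ·
    · · # # # # # # # # · ·
T2:
  2·area = 36
  edge (6, 8)→(4, 6): d=(-2,-2) top-left  bias=+0
  edge (4, 6)→(24, 8): d=(20,2) right/bottom  bias=-1
  edge (24, 8)→(6, 8): d=(-18,0) right/bottom  bias=-1
    (0,1)@(1, 3): e=[0,-54,90] → ·  [on edge]
    (1,2)@(3, 5): e=[0,-18,54] → ·  [on edge]
    (2,3)@(5, 7): e=[0,18,18] → #  [on edge]
    (3,3)@(7, 7): e=[4,14,18] → #
    (4,3)@(9, 7): e=[8,10,18] → #
    (5,3)@(11, 7): e=[12,6,18] → #
    (6,3)@(13, 7): e=[16,2,18] → #
    (7,3)@(15, 7): e=[20,-2,18] → ·
  covered (5 px):
    · · · · · · · · · · · ·
    · · · · · · · · · · · ·
    · · · · · · · · · · · ·
    · · # # # # # · · · · ·

Result: [14,18,4]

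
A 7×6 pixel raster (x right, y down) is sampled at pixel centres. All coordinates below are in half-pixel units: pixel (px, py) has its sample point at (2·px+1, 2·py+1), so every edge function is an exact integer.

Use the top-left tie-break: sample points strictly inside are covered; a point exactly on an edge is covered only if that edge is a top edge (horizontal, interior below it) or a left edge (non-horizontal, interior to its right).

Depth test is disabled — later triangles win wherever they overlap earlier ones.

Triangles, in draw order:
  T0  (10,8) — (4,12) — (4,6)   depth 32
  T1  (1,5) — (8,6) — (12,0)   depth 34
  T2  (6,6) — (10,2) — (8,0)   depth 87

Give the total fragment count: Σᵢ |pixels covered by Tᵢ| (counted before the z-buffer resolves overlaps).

T0:
  2·area = 36
  edge (10, 8)→(4, 12): d=(-6,4) right/bottom  bias=-1
  edge (4, 12)→(4, 6): d=(0,-6) top-left  bias=+0
  edge (4, 6)→(10, 8): d=(6,2) right/bottom  bias=-1
    (0,2)@(1, 5): e=[54,-18,0] → .  [on edge]
    (2,3)@(5, 7): e=[26,6,4] → X
    (3,3)@(7, 7): e=[18,18,0] → .  [on edge]
    (2,4)@(5, 9): e=[14,6,16] → X
    (3,4)@(7, 9): e=[6,18,12] → X
    (4,4)@(9, 9): e=[-2,30,8] → .
    (6,4)@(13, 9): e=[-18,54,0] → .  [on edge]
    (2,5)@(5, 11): e=[2,6,28] → X
    (3,5)@(7, 11): e=[-6,18,24] → .
  covered (4 px):
    . . . . . . .
    . . . . . . .
    . . . . . . .
    . . X . . . .
    . . X X . . .
    . . X . . . .
T1:
  2·area = 46  (B↔C swapped to make it positive)
  edge (1, 5)→(12, 0): d=(11,-5) top-left  bias=+0
  edge (12, 0)→(8, 6): d=(-4,6) right/bottom  bias=-1
  edge (8, 6)→(1, 5): d=(-7,-1) top-left  bias=+0
    (5,0)@(11, 1): e=[6,2,38] → X
    (6,0)@(13, 1): e=[16,-10,40] → .
    (3,1)@(7, 3): e=[8,18,20] → X
    (4,1)@(9, 3): e=[18,6,22] → X
    (5,1)@(11, 3): e=[28,-6,24] → .
    (0,2)@(1, 5): e=[0,46,0] → X  [on edge]
    (1,2)@(3, 5): e=[10,34,2] → X
    (2,2)@(5, 5): e=[20,22,4] → X
    (4,2)@(9, 5): e=[40,-2,8] → .
    (0,3)@(1, 7): e=[22,38,-14] → .
    (1,3)@(3, 7): e=[32,26,-12] → .
    (2,3)@(5, 7): e=[42,14,-10] → .
  covered (7 px):
    . . . . . X .
    . . . X X . .
    X X X X . . .
    . . . . . . .
    . . . . . . .
    . . . . . . .
T2:
  2·area = 16  (B↔C swapped to make it positive)
  edge (6, 6)→(8, 0): d=(2,-6) top-left  bias=+0
  edge (8, 0)→(10, 2): d=(2,2) right/bottom  bias=-1
  edge (10, 2)→(6, 6): d=(-4,4) right/bottom  bias=-1
    (4,0)@(9, 1): e=[8,0,8] → .  [on edge]
    (5,0)@(11, 1): e=[20,-4,0] → .  [on edge]
    (3,1)@(7, 3): e=[0,8,8] → X  [on edge]
    (4,1)@(9, 3): e=[12,4,0] → .  [on edge]
    (5,1)@(11, 3): e=[24,0,-8] → .  [on edge]
    (3,2)@(7, 5): e=[4,12,0] → .  [on edge]
    (6,2)@(13, 5): e=[40,0,-24] → .  [on edge]
    (2,3)@(5, 7): e=[-4,20,0] → .  [on edge]
    (1,4)@(3, 9): e=[-12,28,0] → .  [on edge]
    (2,4)@(5, 9): e=[0,24,-8] → .  [on edge]
    (0,5)@(1, 11): e=[-20,36,0] → .  [on edge]
  covered (1 px):
    . . . . . . .
    . . . X . . .
    . . . . . . .
    . . . . . . .
    . . . . . . .
    . . . . . . .

Final: 12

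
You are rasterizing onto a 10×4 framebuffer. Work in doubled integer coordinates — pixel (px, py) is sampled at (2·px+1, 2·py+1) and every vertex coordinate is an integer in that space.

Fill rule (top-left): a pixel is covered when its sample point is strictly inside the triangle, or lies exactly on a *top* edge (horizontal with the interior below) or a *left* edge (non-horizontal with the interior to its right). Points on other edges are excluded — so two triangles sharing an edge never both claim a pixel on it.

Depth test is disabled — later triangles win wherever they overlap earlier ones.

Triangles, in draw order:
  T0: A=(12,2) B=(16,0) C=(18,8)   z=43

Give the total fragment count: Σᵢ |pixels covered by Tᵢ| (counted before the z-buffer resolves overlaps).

T0:
  2·area = 36
  edge (12, 2)→(16, 0): d=(4,-2) top-left  bias=+0
  edge (16, 0)→(18, 8): d=(2,8) right/bottom  bias=-1
  edge (18, 8)→(12, 2): d=(-6,-6) top-left  bias=+0
    (5,0)@(11, 1): e=[-6,42,0] → .  [on edge]
    (7,0)@(15, 1): e=[2,10,24] → X
    (8,0)@(17, 1): e=[6,-6,36] → .
    (6,1)@(13, 3): e=[6,30,0] → X  [on edge]
    (8,1)@(17, 3): e=[14,-2,24] → .
    (6,2)@(13, 5): e=[14,34,-12] → .
    (7,2)@(15, 5): e=[18,18,0] → X  [on edge]
    (8,2)@(17, 5): e=[22,2,12] → X
    (9,2)@(19, 5): e=[26,-14,24] → .
    (7,3)@(15, 7): e=[26,22,-12] → .
    (8,3)@(17, 7): e=[30,6,0] → X  [on edge]
    (9,3)@(19, 7): e=[34,-10,12] → .
  covered (6 px):
    . . . . . . . X . .
    . . . . . . X X . .
    . . . . . . . X X .
    . . . . . . . . X .

Result: 6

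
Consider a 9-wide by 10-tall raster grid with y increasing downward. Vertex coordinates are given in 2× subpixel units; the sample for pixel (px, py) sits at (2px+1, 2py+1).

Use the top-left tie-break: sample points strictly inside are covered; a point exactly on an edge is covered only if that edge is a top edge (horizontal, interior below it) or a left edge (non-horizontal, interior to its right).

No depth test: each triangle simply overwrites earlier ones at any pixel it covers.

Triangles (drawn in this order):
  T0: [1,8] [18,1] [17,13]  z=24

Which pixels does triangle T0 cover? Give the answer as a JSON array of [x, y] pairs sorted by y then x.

T0:
  2·area = 197
  edge (1, 8)→(18, 1): d=(17,-7) top-left  bias=+0
  edge (18, 1)→(17, 13): d=(-1,12) right/bottom  bias=-1
  edge (17, 13)→(1, 8): d=(-16,-5) top-left  bias=+0
    (7,1)@(15, 3): e=[13,34,150] → X
    (8,1)@(17, 3): e=[27,10,160] → X
    (4,2)@(9, 5): e=[5,104,88] → X
    (5,2)@(11, 5): e=[19,80,98] → X
    (6,2)@(13, 5): e=[33,56,108] → X
    (2,3)@(5, 7): e=[11,150,36] → X
    (3,3)@(7, 7): e=[25,126,46] → X
    (2,4)@(5, 9): e=[45,148,4] → X
    (2,5)@(5, 11): e=[79,146,-28] → .
    (3,5)@(7, 11): e=[93,122,-18] → .
    (4,5)@(9, 11): e=[107,98,-8] → .
    (5,5)@(11, 11): e=[121,74,2] → X
    (8,6)@(17, 13): e=[197,0,0] → .  [on edge]
  covered (25 px):
    . . . . . . . . .
    . . . . . . . X X
    . . . . X X X X X
    . . X X X X X X X
    . . X X X X X X X
    . . . . . X X X X
    . . . . . . . . .
    . . . . . . . . .
    . . . . . . . . .
    . . . . . . . . .

Final: [[7,1],[8,1],[4,2],[5,2],[6,2],[7,2],[8,2],[2,3],[3,3],[4,3],[5,3],[6,3],[7,3],[8,3],[2,4],[3,4],[4,4],[5,4],[6,4],[7,4],[8,4],[5,5],[6,5],[7,5],[8,5]]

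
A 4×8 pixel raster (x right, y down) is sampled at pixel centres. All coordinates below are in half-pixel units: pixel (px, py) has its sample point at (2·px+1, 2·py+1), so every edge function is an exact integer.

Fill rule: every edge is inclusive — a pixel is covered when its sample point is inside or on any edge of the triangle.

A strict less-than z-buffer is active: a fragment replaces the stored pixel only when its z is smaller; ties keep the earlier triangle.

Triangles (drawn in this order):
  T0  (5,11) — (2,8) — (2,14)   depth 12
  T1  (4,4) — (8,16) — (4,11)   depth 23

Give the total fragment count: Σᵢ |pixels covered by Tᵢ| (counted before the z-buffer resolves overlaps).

T0:
  2·area = 18  (B↔C swapped to make it positive)
  edge (5, 11)→(2, 14): d=(-3,3) inclusive
  edge (2, 14)→(2, 8): d=(0,-6) inclusive
  edge (2, 8)→(5, 11): d=(3,3) inclusive
    (0,3)@(1, 7): e=[24,-6,0] → ·  [on edge]
    (1,4)@(3, 9): e=[12,6,0] → █  [on edge]
    (2,4)@(5, 9): e=[6,18,-6] → ·
    (3,4)@(7, 9): e=[0,30,-12] → ·  [on edge]
    (1,5)@(3, 11): e=[6,6,6] → █
    (2,5)@(5, 11): e=[0,18,0] → █  [on edge]
    (3,5)@(7, 11): e=[-6,30,-6] → ·
    (1,6)@(3, 13): e=[0,6,12] → █  [on edge]
    (2,6)@(5, 13): e=[-6,18,6] → ·
    (3,6)@(7, 13): e=[-12,30,0] → ·  [on edge]
    (0,7)@(1, 15): e=[0,-6,24] → ·  [on edge]
    (1,7)@(3, 15): e=[-6,6,18] → ·
  covered (4 px):
    · · · ·
    · · · ·
    · · · ·
    · · · ·
    · █ · ·
    · █ █ ·
    · █ · ·
    · · · ·
T1:
  2·area = 28
  edge (4, 4)→(8, 16): d=(4,12) inclusive
  edge (8, 16)→(4, 11): d=(-4,-5) inclusive
  edge (4, 11)→(4, 4): d=(0,-7) inclusive
    (1,0)@(3, 1): e=[0,35,-7] → ·  [on edge]
    (2,3)@(5, 7): e=[0,21,7] → █  [on edge]
    (3,3)@(7, 7): e=[-24,31,21] → ·
    (2,4)@(5, 9): e=[8,13,7] → █
    (3,4)@(7, 9): e=[-16,23,21] → ·
    (2,5)@(5, 11): e=[16,5,7] → █
    (3,5)@(7, 11): e=[-8,15,21] → ·
    (2,6)@(5, 13): e=[24,-3,7] → ·
    (3,6)@(7, 13): e=[0,7,21] → █  [on edge]
    (3,7)@(7, 15): e=[8,-1,21] → ·
  covered (4 px):
    · · · ·
    · · · ·
    · · · ·
    · · █ ·
    · · █ ·
    · · █ ·
    · · · █
    · · · ·

Final: 8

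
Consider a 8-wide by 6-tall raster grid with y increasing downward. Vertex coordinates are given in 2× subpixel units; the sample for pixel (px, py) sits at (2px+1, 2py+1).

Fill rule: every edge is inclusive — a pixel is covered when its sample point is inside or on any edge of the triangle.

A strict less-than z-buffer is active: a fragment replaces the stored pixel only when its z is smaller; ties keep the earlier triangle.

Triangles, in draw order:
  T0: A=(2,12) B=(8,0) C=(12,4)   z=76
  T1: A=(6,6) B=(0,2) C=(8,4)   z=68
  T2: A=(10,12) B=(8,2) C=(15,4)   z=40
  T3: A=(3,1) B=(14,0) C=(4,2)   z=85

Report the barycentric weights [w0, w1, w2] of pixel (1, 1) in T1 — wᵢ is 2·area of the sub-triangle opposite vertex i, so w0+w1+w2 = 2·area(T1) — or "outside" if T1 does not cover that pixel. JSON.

T0:
  2·area = 72
  edge (2, 12)→(8, 0): d=(6,-12) inclusive
  edge (8, 0)→(12, 4): d=(4,4) inclusive
  edge (12, 4)→(2, 12): d=(-10,8) inclusive
    (4,0)@(9, 1): e=[18,0,54] → X  [on edge]
    (5,0)@(11, 1): e=[42,-8,38] → .
    (3,1)@(7, 3): e=[6,16,50] → X
    (5,1)@(11, 3): e=[54,0,18] → X  [on edge]
    (6,1)@(13, 3): e=[78,-8,2] → .
    (3,2)@(7, 5): e=[18,24,30] → X
    (5,2)@(11, 5): e=[66,8,-2] → .
    (6,2)@(13, 5): e=[90,0,-18] → .  [on edge]
    (2,3)@(5, 7): e=[6,40,26] → X
    (4,3)@(9, 7): e=[54,24,-6] → .
    (7,3)@(15, 7): e=[126,0,-54] → .  [on edge]
    (2,4)@(5, 9): e=[18,48,6] → X
  covered (10 px):
    . . . . X . . .
    . . . X X X . .
    . . . X X . . .
    . . X X . . . .
    . . X . . . . .
    . X . . . . . .
T1:
  2·area = 20
  edge (6, 6)→(0, 2): d=(-6,-4) inclusive
  edge (0, 2)→(8, 4): d=(8,2) inclusive
  edge (8, 4)→(6, 6): d=(-2,2) inclusive
    (5,0)@(11, 1): e=[50,-30,0] → .  [on edge]
    (1,1)@(3, 3): e=[6,2,12] → X
    (2,1)@(5, 3): e=[14,-2,8] → .
    (4,1)@(9, 3): e=[30,-10,0] → .  [on edge]
    (1,2)@(3, 5): e=[-6,18,8] → .
    (2,2)@(5, 5): e=[2,14,4] → X
    (3,2)@(7, 5): e=[10,10,0] → X  [on edge]
    (4,2)@(9, 5): e=[18,6,-4] → .
    (2,3)@(5, 7): e=[-10,30,0] → .  [on edge]
    (3,3)@(7, 7): e=[-2,26,-4] → .
    (1,4)@(3, 9): e=[-30,50,0] → .  [on edge]
    (0,5)@(1, 11): e=[-50,70,0] → .  [on edge]
  covered (3 px):
    . . . . . . . .
    . X . . . . . .
    . . X X . . . .
    . . . . . . . .
    . . . . . . . .
    . . . . . . . .
T2:
  2·area = 66
  edge (10, 12)→(8, 2): d=(-2,-10) inclusive
  edge (8, 2)→(15, 4): d=(7,2) inclusive
  edge (15, 4)→(10, 12): d=(-5,8) inclusive
    (4,1)@(9, 3): e=[8,5,53] → X
    (5,1)@(11, 3): e=[28,1,37] → X
    (6,1)@(13, 3): e=[48,-3,21] → .
    (4,2)@(9, 5): e=[4,19,43] → X
    (6,2)@(13, 5): e=[44,11,11] → X
    (7,2)@(15, 5): e=[64,7,-5] → .
    (4,3)@(9, 7): e=[0,33,33] → X  [on edge]
    (7,3)@(15, 7): e=[60,21,-15] → .
    (4,4)@(9, 9): e=[-4,47,23] → .
    (5,4)@(11, 9): e=[16,43,7] → X
    (6,4)@(13, 9): e=[36,39,-9] → .
    (5,5)@(11, 11): e=[12,57,-3] → .
  covered (9 px):
    . . . . . . . .
    . . . . X X . .
    . . . . X X X .
    . . . . X X X .
    . . . . . X . .
    . . . . . . . .
T3:
  2·area = 12
  edge (3, 1)→(14, 0): d=(11,-1) inclusive
  edge (14, 0)→(4, 2): d=(-10,2) inclusive
  edge (4, 2)→(3, 1): d=(-1,-1) inclusive
    (1,0)@(3, 1): e=[0,12,0] → X  [on edge]
    (2,0)@(5, 1): e=[2,8,2] → X
    (3,0)@(7, 1): e=[4,4,4] → X
    (4,0)@(9, 1): e=[6,0,6] → X  [on edge]
    (5,0)@(11, 1): e=[8,-4,8] → .
    (1,1)@(3, 3): e=[22,-8,-2] → .
    (2,1)@(5, 3): e=[24,-12,0] → .  [on edge]
    (3,1)@(7, 3): e=[26,-16,2] → .
    (4,1)@(9, 3): e=[28,-20,4] → .
    (3,2)@(7, 5): e=[48,-36,0] → .  [on edge]
    (4,3)@(9, 7): e=[72,-60,0] → .  [on edge]
    (5,4)@(11, 9): e=[96,-84,0] → .  [on edge]
    (6,5)@(13, 11): e=[120,-108,0] → .  [on edge]
  covered (4 px):
    . X X X X . . .
    . . . . . . . .
    . . . . . . . .
    . . . . . . . .
    . . . . . . . .
    . . . . . . . .

Final: [2,12,6]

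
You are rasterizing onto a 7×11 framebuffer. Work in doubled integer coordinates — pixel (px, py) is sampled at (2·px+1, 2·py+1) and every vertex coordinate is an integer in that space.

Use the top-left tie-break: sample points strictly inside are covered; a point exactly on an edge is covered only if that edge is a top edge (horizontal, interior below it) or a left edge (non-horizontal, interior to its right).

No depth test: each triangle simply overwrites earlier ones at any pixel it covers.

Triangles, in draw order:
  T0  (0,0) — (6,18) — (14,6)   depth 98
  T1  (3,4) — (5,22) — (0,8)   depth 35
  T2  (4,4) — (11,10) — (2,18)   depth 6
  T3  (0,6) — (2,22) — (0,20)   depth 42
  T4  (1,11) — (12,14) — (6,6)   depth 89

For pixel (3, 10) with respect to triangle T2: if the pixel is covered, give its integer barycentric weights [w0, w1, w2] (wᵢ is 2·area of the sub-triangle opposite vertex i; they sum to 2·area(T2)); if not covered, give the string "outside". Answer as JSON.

T0:
  2·area = 216  (B↔C swapped to make it positive)
  edge (0, 0)→(14, 6): d=(14,6) right/bottom  bias=-1
  edge (14, 6)→(6, 18): d=(-8,12) right/bottom  bias=-1
  edge (6, 18)→(0, 0): d=(-6,-18) top-left  bias=+0
    (0,0)@(1, 1): e=[8,196,12] → X
    (1,0)@(3, 1): e=[-4,172,48] → .
    (0,1)@(1, 3): e=[36,180,0] → X  [on edge]
    (1,1)@(3, 3): e=[24,156,36] → X
    (2,1)@(5, 3): e=[12,132,72] → X
    (3,1)@(7, 3): e=[0,108,108] → .  [on edge]
    (0,2)@(1, 5): e=[64,164,-12] → .
    (1,2)@(3, 5): e=[52,140,24] → X
    (3,2)@(7, 5): e=[28,92,96] → X
    (4,2)@(9, 5): e=[16,68,132] → X
    (5,2)@(11, 5): e=[4,44,168] → X
    (6,2)@(13, 5): e=[-8,20,204] → .
    (1,4)@(3, 9): e=[108,108,0] → X  [on edge]
    (2,7)@(5, 15): e=[180,36,0] → X  [on edge]
    (3,10)@(7, 21): e=[252,-36,0] → .  [on edge]
  covered (28 px):
    X . . . . . .
    X X X . . . .
    . X X X X X .
    . X X X X X X
    . X X X X X .
    . . X X X . .
    . . X X X . .
    . . X X . . .
    . . . . . . .
    . . . . . . .
    . . . . . . .
T1:
  2·area = 62
  edge (3, 4)→(5, 22): d=(2,18) right/bottom  bias=-1
  edge (5, 22)→(0, 8): d=(-5,-14) top-left  bias=+0
  edge (0, 8)→(3, 4): d=(3,-4) top-left  bias=+0
    (1,2)@(3, 5): e=[2,57,3] → X
    (2,2)@(5, 5): e=[-34,85,11] → .
    (0,3)@(1, 7): e=[42,19,1] → X
    (2,3)@(5, 7): e=[-30,75,17] → .
    (0,4)@(1, 9): e=[46,9,7] → X
    (2,4)@(5, 9): e=[-26,65,23] → .
    (0,5)@(1, 11): e=[50,-1,13] → .
    (1,5)@(3, 11): e=[14,27,21] → X
    (2,5)@(5, 11): e=[-22,55,29] → .
    (1,6)@(3, 13): e=[18,17,27] → X
    (2,6)@(5, 13): e=[-18,45,35] → .
    (1,7)@(3, 15): e=[22,7,33] → X
  covered (8 px):
    . . . . . . .
    . . . . . . .
    . X . . . . .
    X X . . . . .
    X X . . . . .
    . X . . . . .
    . X . . . . .
    . X . . . . .
    . . . . . . .
    . . . . . . .
    . . . . . . .
T2:
  2·area = 110
  edge (4, 4)→(11, 10): d=(7,6) right/bottom  bias=-1
  edge (11, 10)→(2, 18): d=(-9,8) right/bottom  bias=-1
  edge (2, 18)→(4, 4): d=(2,-14) top-left  bias=+0
    (2,2)@(5, 5): e=[1,93,16] → X
    (3,2)@(7, 5): e=[-11,77,44] → .
    (2,3)@(5, 7): e=[15,75,20] → X
    (3,3)@(7, 7): e=[3,59,48] → X
    (4,3)@(9, 7): e=[-9,43,76] → .
    (2,4)@(5, 9): e=[29,57,24] → X
    (4,4)@(9, 9): e=[5,25,80] → X
    (5,4)@(11, 9): e=[-7,9,108] → .
    (1,5)@(3, 11): e=[55,55,0] → X  [on edge]
    (5,5)@(11, 11): e=[7,-9,112] → .
    (1,6)@(3, 13): e=[69,37,4] → X
    (4,6)@(9, 13): e=[33,-11,88] → .
  covered (16 px):
    . . . . . . .
    . . . . . . .
    . . X . . . .
    . . X X . . .
    . . X X X . .
    . X X X X . .
    . X X X . . .
    . X X . . . .
    . X . . . . .
    . . . . . . .
    . . . . . . .
T3:
  2·area = 28
  edge (0, 6)→(2, 22): d=(2,16) right/bottom  bias=-1
  edge (2, 22)→(0, 20): d=(-2,-2) top-left  bias=+0
  edge (0, 20)→(0, 6): d=(0,-14) top-left  bias=+0
    (0,7)@(1, 15): e=[2,12,14] → X
    (1,7)@(3, 15): e=[-30,16,42] → .
    (0,8)@(1, 17): e=[6,8,14] → X
    (1,8)@(3, 17): e=[-26,12,42] → .
    (0,9)@(1, 19): e=[10,4,14] → X
    (1,9)@(3, 19): e=[-22,8,42] → .
    (0,10)@(1, 21): e=[14,0,14] → X  [on edge]
    (1,10)@(3, 21): e=[-18,4,42] → .
  covered (4 px):
    . . . . . . .
    . . . . . . .
    . . . . . . .
    . . . . . . .
    . . . . . . .
    . . . . . . .
    . . . . . . .
    X . . . . . .
    X . . . . . .
    X . . . . . .
    X . . . . . .
T4:
  2·area = 70  (B↔C swapped to make it positive)
  edge (1, 11)→(6, 6): d=(5,-5) top-left  bias=+0
  edge (6, 6)→(12, 14): d=(6,8) right/bottom  bias=-1
  edge (12, 14)→(1, 11): d=(-11,-3) top-left  bias=+0
    (5,0)@(11, 1): e=[0,-70,140] → .  [on edge]
    (4,1)@(9, 3): e=[0,-42,112] → .  [on edge]
    (3,2)@(7, 5): e=[0,-14,84] → .  [on edge]
    (2,3)@(5, 7): e=[0,14,56] → X  [on edge]
    (3,3)@(7, 7): e=[10,-2,62] → .
    (1,4)@(3, 9): e=[0,42,28] → X  [on edge]
    (3,4)@(7, 9): e=[20,10,40] → X
    (4,4)@(9, 9): e=[30,-6,46] → .
    (0,5)@(1, 11): e=[0,70,0] → X  [on edge]
    (4,5)@(9, 11): e=[40,6,24] → X
    (5,5)@(11, 11): e=[50,-10,30] → .
    (0,6)@(1, 13): e=[10,82,-22] → .
  covered (11 px):
    . . . . . . .
    . . . . . . .
    . . . . . . .
    . . X . . . .
    . X X X . . .
    X X X X X . .
    . . . . X X .
    . . . . . . .
    . . . . . . .
    . . . . . . .
    . . . . . . .

Answer: "outside"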